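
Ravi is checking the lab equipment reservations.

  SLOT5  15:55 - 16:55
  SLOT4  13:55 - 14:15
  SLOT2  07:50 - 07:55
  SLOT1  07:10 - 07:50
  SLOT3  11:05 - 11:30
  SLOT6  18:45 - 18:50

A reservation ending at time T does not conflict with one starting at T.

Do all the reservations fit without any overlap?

Yes

Sorted by start: SLOT1, SLOT2, SLOT3, SLOT4, SLOT5, SLOT6.
SLOT2 starts exactly when SLOT1 ends (back-to-back, no overlap); SLOT1 is clear from here.
SLOT3 starts after SLOT2 ends; SLOT2 is clear from here.
SLOT4 starts after SLOT3 ends; SLOT3 is clear from here.
SLOT5 starts after SLOT4 ends; SLOT4 is clear from here.
SLOT6 starts after SLOT5 ends.
Every pair is clear; the schedule has no overlaps.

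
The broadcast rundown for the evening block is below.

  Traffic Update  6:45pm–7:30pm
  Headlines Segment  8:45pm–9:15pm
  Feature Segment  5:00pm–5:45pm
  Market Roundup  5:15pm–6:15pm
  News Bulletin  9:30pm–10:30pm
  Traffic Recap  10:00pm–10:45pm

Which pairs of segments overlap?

Feature Segment & Market Roundup, News Bulletin & Traffic Recap

Sorted by start: Feature Segment, Market Roundup, Traffic Update, Headlines Segment, News Bulletin, Traffic Recap.
Market Roundup starts before Feature Segment ends → Feature Segment and Market Roundup overlap.
Traffic Update starts after Feature Segment ends, so nothing later overlaps Feature Segment either.
Traffic Update starts after Market Roundup ends, so nothing later overlaps Market Roundup either.
Headlines Segment starts after Traffic Update ends, so nothing later overlaps Traffic Update either.
News Bulletin starts after Headlines Segment ends, so nothing later overlaps Headlines Segment either.
Traffic Recap starts before News Bulletin ends → News Bulletin and Traffic Recap overlap.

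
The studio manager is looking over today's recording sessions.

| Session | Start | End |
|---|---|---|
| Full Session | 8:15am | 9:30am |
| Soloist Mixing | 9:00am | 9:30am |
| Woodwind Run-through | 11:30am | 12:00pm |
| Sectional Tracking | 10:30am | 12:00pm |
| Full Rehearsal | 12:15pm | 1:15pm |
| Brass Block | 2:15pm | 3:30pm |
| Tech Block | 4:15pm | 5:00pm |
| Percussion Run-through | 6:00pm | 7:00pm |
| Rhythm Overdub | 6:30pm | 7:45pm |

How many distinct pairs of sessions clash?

Sorted by start: Full Session, Soloist Mixing, Sectional Tracking, Woodwind Run-through, Full Rehearsal, Brass Block, Tech Block, Percussion Run-through, Rhythm Overdub.
Soloist Mixing starts before Full Session ends → Full Session and Soloist Mixing overlap.
Sectional Tracking starts after Full Session ends; Full Session is clear from here.
Sectional Tracking starts after Soloist Mixing ends; Soloist Mixing is clear from here.
Woodwind Run-through starts before Sectional Tracking ends → Sectional Tracking and Woodwind Run-through overlap.
Full Rehearsal starts after Sectional Tracking ends; Sectional Tracking is clear from here.
Full Rehearsal starts after Woodwind Run-through ends; Woodwind Run-through is clear from here.
Brass Block starts after Full Rehearsal ends; Full Rehearsal is clear from here.
Tech Block starts after Brass Block ends; Brass Block is clear from here.
Percussion Run-through starts after Tech Block ends; Tech Block is clear from here.
Rhythm Overdub starts before Percussion Run-through ends → Percussion Run-through and Rhythm Overdub overlap.
Overlapping pairs: Full Session & Soloist Mixing, Percussion Run-through & Rhythm Overdub, Sectional Tracking & Woodwind Run-through — 3 in total.

3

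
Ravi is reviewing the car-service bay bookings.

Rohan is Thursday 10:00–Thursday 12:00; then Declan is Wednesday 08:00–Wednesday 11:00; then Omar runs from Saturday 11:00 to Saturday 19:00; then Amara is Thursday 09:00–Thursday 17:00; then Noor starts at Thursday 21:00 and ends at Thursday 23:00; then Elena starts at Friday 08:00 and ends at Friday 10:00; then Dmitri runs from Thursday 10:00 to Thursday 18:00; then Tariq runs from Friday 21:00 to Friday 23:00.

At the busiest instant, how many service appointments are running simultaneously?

3

Sort all start/end points and keep a running count:
Wednesday 08:00 start Declan → 1
Wednesday 11:00 end Declan → 0
Thursday 09:00 start Amara → 1
Thursday 10:00 start Dmitri → 2
Thursday 10:00 start Rohan → 3
Thursday 12:00 end Rohan → 2
Thursday 17:00 end Amara → 1
Thursday 18:00 end Dmitri → 0
Thursday 21:00 start Noor → 1
Thursday 23:00 end Noor → 0
Friday 08:00 start Elena → 1
Friday 10:00 end Elena → 0
Friday 21:00 start Tariq → 1
Friday 23:00 end Tariq → 0
Saturday 11:00 start Omar → 1
Saturday 19:00 end Omar → 0
Peak is 3, at Thursday 10:00 (Amara, Dmitri, Rohan).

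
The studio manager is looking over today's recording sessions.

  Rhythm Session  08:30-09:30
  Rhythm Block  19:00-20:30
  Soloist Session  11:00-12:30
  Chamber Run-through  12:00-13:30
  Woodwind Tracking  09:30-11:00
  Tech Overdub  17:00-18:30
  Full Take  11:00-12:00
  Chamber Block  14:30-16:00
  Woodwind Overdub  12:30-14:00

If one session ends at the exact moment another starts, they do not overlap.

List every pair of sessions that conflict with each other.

Sorted by start: Rhythm Session, Woodwind Tracking, Soloist Session, Full Take, Chamber Run-through, Woodwind Overdub, Chamber Block, Tech Overdub, Rhythm Block.
Woodwind Tracking starts exactly when Rhythm Session ends (back-to-back, no overlap); Rhythm Session is clear from here.
Soloist Session starts exactly when Woodwind Tracking ends (back-to-back, no overlap); Woodwind Tracking is clear from here.
Full Take starts before Soloist Session ends → Soloist Session and Full Take overlap.
Chamber Run-through starts before Soloist Session ends → Soloist Session and Chamber Run-through overlap.
Woodwind Overdub starts exactly when Soloist Session ends (back-to-back, no overlap); Soloist Session is clear from here.
Chamber Run-through starts exactly when Full Take ends (back-to-back, no overlap); Full Take is clear from here.
Woodwind Overdub starts before Chamber Run-through ends → Chamber Run-through and Woodwind Overdub overlap.
Chamber Block starts after Chamber Run-through ends; Chamber Run-through is clear from here.
Chamber Block starts after Woodwind Overdub ends; Woodwind Overdub is clear from here.
Tech Overdub starts after Chamber Block ends; Chamber Block is clear from here.
Rhythm Block starts after Tech Overdub ends.

Chamber Run-through & Soloist Session, Chamber Run-through & Woodwind Overdub, Full Take & Soloist Session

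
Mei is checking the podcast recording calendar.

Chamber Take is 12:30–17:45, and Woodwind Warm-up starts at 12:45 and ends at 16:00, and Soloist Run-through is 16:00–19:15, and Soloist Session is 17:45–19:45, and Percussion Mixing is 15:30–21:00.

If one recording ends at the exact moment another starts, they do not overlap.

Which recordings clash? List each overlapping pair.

Chamber Take & Percussion Mixing, Chamber Take & Soloist Run-through, Chamber Take & Woodwind Warm-up, Percussion Mixing & Soloist Run-through, Percussion Mixing & Soloist Session, Percussion Mixing & Woodwind Warm-up, Soloist Run-through & Soloist Session

Sorted by start: Chamber Take, Woodwind Warm-up, Percussion Mixing, Soloist Run-through, Soloist Session.
Woodwind Warm-up starts before Chamber Take ends → Chamber Take and Woodwind Warm-up overlap.
Percussion Mixing starts before Chamber Take ends → Chamber Take and Percussion Mixing overlap.
Soloist Run-through starts before Chamber Take ends → Chamber Take and Soloist Run-through overlap.
Soloist Session starts exactly when Chamber Take ends (back-to-back, no overlap).
Percussion Mixing starts before Woodwind Warm-up ends → Woodwind Warm-up and Percussion Mixing overlap.
Soloist Run-through starts exactly when Woodwind Warm-up ends (back-to-back, no overlap) — done with Woodwind Warm-up.
Soloist Run-through starts before Percussion Mixing ends → Percussion Mixing and Soloist Run-through overlap.
Soloist Session starts before Percussion Mixing ends → Percussion Mixing and Soloist Session overlap.
Soloist Session starts before Soloist Run-through ends → Soloist Run-through and Soloist Session overlap.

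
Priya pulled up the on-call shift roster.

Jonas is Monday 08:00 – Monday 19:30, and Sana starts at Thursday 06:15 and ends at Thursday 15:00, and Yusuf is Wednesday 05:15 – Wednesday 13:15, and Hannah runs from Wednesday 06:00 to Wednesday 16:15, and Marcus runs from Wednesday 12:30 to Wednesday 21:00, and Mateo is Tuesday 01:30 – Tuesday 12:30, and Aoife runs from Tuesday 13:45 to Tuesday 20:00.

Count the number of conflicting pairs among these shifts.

Sorted by start: Jonas, Mateo, Aoife, Yusuf, Hannah, Marcus, Sana.
Mateo starts after Jonas ends; Jonas is clear from here.
Aoife starts after Mateo ends; Mateo is clear from here.
Yusuf starts after Aoife ends; Aoife is clear from here.
Hannah starts before Yusuf ends → Yusuf and Hannah overlap.
Marcus starts before Yusuf ends → Yusuf and Marcus overlap.
Sana starts after Yusuf ends.
Marcus starts before Hannah ends → Hannah and Marcus overlap.
Sana starts after Hannah ends.
Sana starts after Marcus ends.
Overlapping pairs: Hannah & Marcus, Hannah & Yusuf, Marcus & Yusuf — 3 in total.

3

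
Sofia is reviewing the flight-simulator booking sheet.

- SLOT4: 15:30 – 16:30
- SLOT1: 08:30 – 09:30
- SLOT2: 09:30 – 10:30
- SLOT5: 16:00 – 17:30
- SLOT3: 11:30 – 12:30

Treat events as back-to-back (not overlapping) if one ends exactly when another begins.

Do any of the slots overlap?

Yes

Sorted by start: SLOT1, SLOT2, SLOT3, SLOT4, SLOT5.
SLOT2 starts exactly when SLOT1 ends (back-to-back, no overlap); SLOT1 is clear from here.
SLOT3 starts after SLOT2 ends; SLOT2 is clear from here.
SLOT4 starts after SLOT3 ends; SLOT3 is clear from here.
SLOT5 starts before SLOT4 ends → SLOT4 and SLOT5 overlap.
That's a conflict, so the schedule is not conflict-free.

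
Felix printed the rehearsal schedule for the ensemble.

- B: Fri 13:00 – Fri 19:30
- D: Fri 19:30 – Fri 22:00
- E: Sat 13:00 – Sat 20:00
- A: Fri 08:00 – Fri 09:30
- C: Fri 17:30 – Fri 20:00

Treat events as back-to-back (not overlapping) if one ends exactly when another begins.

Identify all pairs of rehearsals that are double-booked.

Sorted by start: A, B, C, D, E.
B starts after A ends, so nothing later overlaps A either.
C starts before B ends → B and C overlap.
D starts exactly when B ends (back-to-back, no overlap), so nothing later overlaps B either.
D starts before C ends → C and D overlap.
E starts after C ends.
E starts after D ends.

B & C, C & D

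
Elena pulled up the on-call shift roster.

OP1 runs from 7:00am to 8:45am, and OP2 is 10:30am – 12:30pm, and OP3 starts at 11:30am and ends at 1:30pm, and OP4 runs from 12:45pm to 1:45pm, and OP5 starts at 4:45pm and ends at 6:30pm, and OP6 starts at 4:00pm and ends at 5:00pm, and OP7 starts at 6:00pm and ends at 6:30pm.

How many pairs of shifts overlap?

4

Sorted by start: OP1, OP2, OP3, OP4, OP6, OP5, OP7.
OP2 starts after OP1 ends, so OP1 has no further overlaps.
OP3 starts before OP2 ends → OP2 and OP3 overlap.
OP4 starts after OP2 ends, so OP2 has no further overlaps.
OP4 starts before OP3 ends → OP3 and OP4 overlap.
OP6 starts after OP3 ends, so OP3 has no further overlaps.
OP6 starts after OP4 ends, so OP4 has no further overlaps.
OP5 starts before OP6 ends → OP6 and OP5 overlap.
OP7 starts after OP6 ends.
OP7 starts before OP5 ends → OP5 and OP7 overlap.
Overlapping pairs: OP2 & OP3, OP3 & OP4, OP5 & OP6, OP5 & OP7 — 4 in total.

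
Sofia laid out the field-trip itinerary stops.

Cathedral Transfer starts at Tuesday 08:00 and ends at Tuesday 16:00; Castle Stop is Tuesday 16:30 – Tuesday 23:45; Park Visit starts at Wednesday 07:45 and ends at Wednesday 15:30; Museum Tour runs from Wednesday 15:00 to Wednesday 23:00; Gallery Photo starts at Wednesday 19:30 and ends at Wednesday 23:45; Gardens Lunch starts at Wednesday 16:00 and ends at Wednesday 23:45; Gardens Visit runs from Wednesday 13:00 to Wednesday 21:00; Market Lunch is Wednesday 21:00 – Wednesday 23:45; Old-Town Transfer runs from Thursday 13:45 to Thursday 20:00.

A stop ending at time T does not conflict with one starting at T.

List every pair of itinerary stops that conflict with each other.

Gallery Photo & Gardens Lunch, Gallery Photo & Gardens Visit, Gallery Photo & Market Lunch, Gallery Photo & Museum Tour, Gardens Lunch & Gardens Visit, Gardens Lunch & Market Lunch, Gardens Lunch & Museum Tour, Gardens Visit & Museum Tour, Gardens Visit & Park Visit, Market Lunch & Museum Tour, Museum Tour & Park Visit

Sorted by start: Cathedral Transfer, Castle Stop, Park Visit, Gardens Visit, Museum Tour, Gardens Lunch, Gallery Photo, Market Lunch, Old-Town Transfer.
Castle Stop starts after Cathedral Transfer ends; Cathedral Transfer is clear from here.
Park Visit starts after Castle Stop ends; Castle Stop is clear from here.
Gardens Visit starts before Park Visit ends → Park Visit and Gardens Visit overlap.
Museum Tour starts before Park Visit ends → Park Visit and Museum Tour overlap.
Gardens Lunch starts after Park Visit ends; Park Visit is clear from here.
Museum Tour starts before Gardens Visit ends → Gardens Visit and Museum Tour overlap.
Gardens Lunch starts before Gardens Visit ends → Gardens Visit and Gardens Lunch overlap.
Gallery Photo starts before Gardens Visit ends → Gardens Visit and Gallery Photo overlap.
Market Lunch starts exactly when Gardens Visit ends (back-to-back, no overlap); Gardens Visit is clear from here.
Gardens Lunch starts before Museum Tour ends → Museum Tour and Gardens Lunch overlap.
Gallery Photo starts before Museum Tour ends → Museum Tour and Gallery Photo overlap.
Market Lunch starts before Museum Tour ends → Museum Tour and Market Lunch overlap.
Old-Town Transfer starts after Museum Tour ends.
Gallery Photo starts before Gardens Lunch ends → Gardens Lunch and Gallery Photo overlap.
Market Lunch starts before Gardens Lunch ends → Gardens Lunch and Market Lunch overlap.
Old-Town Transfer starts after Gardens Lunch ends.
Market Lunch starts before Gallery Photo ends → Gallery Photo and Market Lunch overlap.
Old-Town Transfer starts after Gallery Photo ends.
Old-Town Transfer starts after Market Lunch ends.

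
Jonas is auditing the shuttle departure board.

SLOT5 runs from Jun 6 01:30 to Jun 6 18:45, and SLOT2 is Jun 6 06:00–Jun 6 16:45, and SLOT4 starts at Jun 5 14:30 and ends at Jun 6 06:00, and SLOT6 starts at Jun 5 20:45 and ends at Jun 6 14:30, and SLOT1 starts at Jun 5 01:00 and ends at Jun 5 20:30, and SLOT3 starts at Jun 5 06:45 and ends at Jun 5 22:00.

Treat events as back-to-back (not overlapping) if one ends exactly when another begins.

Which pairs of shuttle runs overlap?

Check each pair: they overlap iff neither finishes before the other starts.
Sorted by start: SLOT1, SLOT3, SLOT4, SLOT6, SLOT5, SLOT2.
SLOT3 starts before SLOT1 ends → SLOT1 and SLOT3 overlap.
SLOT4 starts before SLOT1 ends → SLOT1 and SLOT4 overlap.
SLOT6 starts after SLOT1 ends; SLOT1 is clear from here.
SLOT4 starts before SLOT3 ends → SLOT3 and SLOT4 overlap.
SLOT6 starts before SLOT3 ends → SLOT3 and SLOT6 overlap.
SLOT5 starts after SLOT3 ends; SLOT3 is clear from here.
SLOT6 starts before SLOT4 ends → SLOT4 and SLOT6 overlap.
SLOT5 starts before SLOT4 ends → SLOT4 and SLOT5 overlap.
SLOT2 starts exactly when SLOT4 ends (back-to-back, no overlap).
SLOT5 starts before SLOT6 ends → SLOT6 and SLOT5 overlap.
SLOT2 starts before SLOT6 ends → SLOT6 and SLOT2 overlap.
SLOT2 starts before SLOT5 ends → SLOT5 and SLOT2 overlap.

SLOT1 & SLOT3, SLOT1 & SLOT4, SLOT2 & SLOT5, SLOT2 & SLOT6, SLOT3 & SLOT4, SLOT3 & SLOT6, SLOT4 & SLOT5, SLOT4 & SLOT6, SLOT5 & SLOT6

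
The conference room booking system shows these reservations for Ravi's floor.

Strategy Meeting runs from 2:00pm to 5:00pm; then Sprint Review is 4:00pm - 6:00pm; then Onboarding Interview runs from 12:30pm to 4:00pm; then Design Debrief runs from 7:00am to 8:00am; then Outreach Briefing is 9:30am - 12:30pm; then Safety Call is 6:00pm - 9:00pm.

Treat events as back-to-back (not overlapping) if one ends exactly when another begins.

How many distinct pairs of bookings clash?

Sorted by start: Design Debrief, Outreach Briefing, Onboarding Interview, Strategy Meeting, Sprint Review, Safety Call.
Outreach Briefing starts after Design Debrief ends — done with Design Debrief.
Onboarding Interview starts exactly when Outreach Briefing ends (back-to-back, no overlap) — done with Outreach Briefing.
Strategy Meeting starts before Onboarding Interview ends → Onboarding Interview and Strategy Meeting overlap.
Sprint Review starts exactly when Onboarding Interview ends (back-to-back, no overlap) — done with Onboarding Interview.
Sprint Review starts before Strategy Meeting ends → Strategy Meeting and Sprint Review overlap.
Safety Call starts after Strategy Meeting ends.
Safety Call starts exactly when Sprint Review ends (back-to-back, no overlap).
Overlapping pairs: Onboarding Interview & Strategy Meeting, Sprint Review & Strategy Meeting — 2 in total.

2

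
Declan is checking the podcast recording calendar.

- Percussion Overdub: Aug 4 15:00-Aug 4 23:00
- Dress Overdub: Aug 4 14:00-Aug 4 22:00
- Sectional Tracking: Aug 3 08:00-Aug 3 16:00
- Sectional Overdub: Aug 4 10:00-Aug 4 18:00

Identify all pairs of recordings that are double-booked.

Sorted by start: Sectional Tracking, Sectional Overdub, Dress Overdub, Percussion Overdub.
Sectional Overdub starts after Sectional Tracking ends — done with Sectional Tracking.
Dress Overdub starts before Sectional Overdub ends → Sectional Overdub and Dress Overdub overlap.
Percussion Overdub starts before Sectional Overdub ends → Sectional Overdub and Percussion Overdub overlap.
Percussion Overdub starts before Dress Overdub ends → Dress Overdub and Percussion Overdub overlap.

Dress Overdub & Percussion Overdub, Dress Overdub & Sectional Overdub, Percussion Overdub & Sectional Overdub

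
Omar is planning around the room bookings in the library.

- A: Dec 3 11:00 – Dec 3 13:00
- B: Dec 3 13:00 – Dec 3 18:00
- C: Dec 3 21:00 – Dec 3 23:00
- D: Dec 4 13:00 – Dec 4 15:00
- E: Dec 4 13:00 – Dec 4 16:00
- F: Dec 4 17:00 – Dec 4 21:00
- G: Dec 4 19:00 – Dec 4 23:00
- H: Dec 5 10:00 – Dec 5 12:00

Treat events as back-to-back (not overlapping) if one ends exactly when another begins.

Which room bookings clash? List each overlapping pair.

Sorted by start: A, B, C, D, E, F, G, H.
B starts exactly when A ends (back-to-back, no overlap), so A has no further overlaps.
C starts after B ends, so B has no further overlaps.
D starts after C ends, so C has no further overlaps.
E starts before D ends → D and E overlap.
F starts after D ends, so D has no further overlaps.
F starts after E ends, so E has no further overlaps.
G starts before F ends → F and G overlap.
H starts after F ends.
H starts after G ends.

D & E, F & G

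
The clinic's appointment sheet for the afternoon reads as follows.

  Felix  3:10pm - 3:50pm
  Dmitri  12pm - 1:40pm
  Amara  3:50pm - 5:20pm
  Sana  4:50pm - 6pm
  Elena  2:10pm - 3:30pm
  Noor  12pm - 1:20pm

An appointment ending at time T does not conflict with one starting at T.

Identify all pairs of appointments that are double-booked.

Amara & Sana, Dmitri & Noor, Elena & Felix

Check each pair: they overlap iff neither finishes before the other starts.
Sorted by start: Dmitri, Noor, Elena, Felix, Amara, Sana.
Noor starts before Dmitri ends → Dmitri and Noor overlap.
Elena starts after Dmitri ends; Dmitri is clear from here.
Elena starts after Noor ends; Noor is clear from here.
Felix starts before Elena ends → Elena and Felix overlap.
Amara starts after Elena ends; Elena is clear from here.
Amara starts exactly when Felix ends (back-to-back, no overlap); Felix is clear from here.
Sana starts before Amara ends → Amara and Sana overlap.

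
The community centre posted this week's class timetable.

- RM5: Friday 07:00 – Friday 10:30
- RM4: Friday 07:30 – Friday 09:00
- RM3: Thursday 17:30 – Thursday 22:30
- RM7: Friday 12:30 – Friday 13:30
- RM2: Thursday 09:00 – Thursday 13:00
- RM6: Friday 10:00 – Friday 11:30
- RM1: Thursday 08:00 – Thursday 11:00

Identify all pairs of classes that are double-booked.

RM1 & RM2, RM4 & RM5, RM5 & RM6

Check each pair: they overlap iff neither finishes before the other starts.
Sorted by start: RM1, RM2, RM3, RM5, RM4, RM6, RM7.
RM2 starts before RM1 ends → RM1 and RM2 overlap.
RM3 starts after RM1 ends, so RM1 has no further overlaps.
RM3 starts after RM2 ends, so RM2 has no further overlaps.
RM5 starts after RM3 ends, so RM3 has no further overlaps.
RM4 starts before RM5 ends → RM5 and RM4 overlap.
RM6 starts before RM5 ends → RM5 and RM6 overlap.
RM7 starts after RM5 ends.
RM6 starts after RM4 ends, so RM4 has no further overlaps.
RM7 starts after RM6 ends.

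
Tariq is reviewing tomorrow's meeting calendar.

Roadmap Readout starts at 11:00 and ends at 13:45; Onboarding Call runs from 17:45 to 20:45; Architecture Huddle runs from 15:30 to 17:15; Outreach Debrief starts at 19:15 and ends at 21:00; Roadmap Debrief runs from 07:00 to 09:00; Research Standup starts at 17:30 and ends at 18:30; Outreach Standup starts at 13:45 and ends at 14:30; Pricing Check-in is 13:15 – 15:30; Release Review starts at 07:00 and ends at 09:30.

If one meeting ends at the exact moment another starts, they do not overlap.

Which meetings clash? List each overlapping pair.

Two intervals overlap when each starts before the other ends.
Sorted by start: Roadmap Debrief, Release Review, Roadmap Readout, Pricing Check-in, Outreach Standup, Architecture Huddle, Research Standup, Onboarding Call, Outreach Debrief.
Release Review starts before Roadmap Debrief ends → Roadmap Debrief and Release Review overlap.
Roadmap Readout starts after Roadmap Debrief ends — done with Roadmap Debrief.
Roadmap Readout starts after Release Review ends — done with Release Review.
Pricing Check-in starts before Roadmap Readout ends → Roadmap Readout and Pricing Check-in overlap.
Outreach Standup starts exactly when Roadmap Readout ends (back-to-back, no overlap) — done with Roadmap Readout.
Outreach Standup starts before Pricing Check-in ends → Pricing Check-in and Outreach Standup overlap.
Architecture Huddle starts exactly when Pricing Check-in ends (back-to-back, no overlap) — done with Pricing Check-in.
Architecture Huddle starts after Outreach Standup ends — done with Outreach Standup.
Research Standup starts after Architecture Huddle ends — done with Architecture Huddle.
Onboarding Call starts before Research Standup ends → Research Standup and Onboarding Call overlap.
Outreach Debrief starts after Research Standup ends.
Outreach Debrief starts before Onboarding Call ends → Onboarding Call and Outreach Debrief overlap.

Onboarding Call & Outreach Debrief, Onboarding Call & Research Standup, Outreach Standup & Pricing Check-in, Pricing Check-in & Roadmap Readout, Release Review & Roadmap Debrief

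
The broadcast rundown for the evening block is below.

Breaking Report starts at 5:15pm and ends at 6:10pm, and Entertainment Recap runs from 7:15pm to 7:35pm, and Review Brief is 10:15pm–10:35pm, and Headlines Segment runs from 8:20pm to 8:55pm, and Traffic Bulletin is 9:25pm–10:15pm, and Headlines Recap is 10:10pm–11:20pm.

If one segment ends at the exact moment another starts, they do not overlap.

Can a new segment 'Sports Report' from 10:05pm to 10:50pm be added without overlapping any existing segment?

Breaking Report: ends 6:10pm at or before Sports Report starts 10:05pm → clear.
Entertainment Recap: ends 7:35pm at or before Sports Report starts 10:05pm → clear.
Headlines Segment: ends 8:55pm at or before Sports Report starts 10:05pm → clear.
Traffic Bulletin: starts 9:25pm before Sports Report ends 10:50pm, and ends 10:15pm after Sports Report starts 10:05pm → overlap.
Headlines Recap: starts 10:10pm before Sports Report ends 10:50pm, and ends 11:20pm after Sports Report starts 10:05pm → overlap.
Review Brief: starts 10:15pm before Sports Report ends 10:50pm, and ends 10:35pm after Sports Report starts 10:05pm → overlap.
Sports Report overlaps Review Brief, Traffic Bulletin, Headlines Recap.

No — it overlaps Headlines Recap, Review Brief, Traffic Bulletin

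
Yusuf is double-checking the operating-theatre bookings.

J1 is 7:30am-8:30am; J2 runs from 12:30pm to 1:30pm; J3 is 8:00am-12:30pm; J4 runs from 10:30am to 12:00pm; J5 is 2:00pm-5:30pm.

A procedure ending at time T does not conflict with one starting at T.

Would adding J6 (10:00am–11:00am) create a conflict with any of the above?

J1: ends 8:30am at or before J6 starts 10:00am → clear.
J3: starts 8:00am before J6 ends 11:00am, and ends 12:30pm after J6 starts 10:00am → overlap.
J4: starts 10:30am before J6 ends 11:00am, and ends 12:00pm after J6 starts 10:00am → overlap.
J2: starts 12:30pm at or after J6 ends 11:00am → clear.
J5: starts 2:00pm at or after J6 ends 11:00am → clear.
J6 overlaps J3, J4.

Yes — it overlaps J3, J4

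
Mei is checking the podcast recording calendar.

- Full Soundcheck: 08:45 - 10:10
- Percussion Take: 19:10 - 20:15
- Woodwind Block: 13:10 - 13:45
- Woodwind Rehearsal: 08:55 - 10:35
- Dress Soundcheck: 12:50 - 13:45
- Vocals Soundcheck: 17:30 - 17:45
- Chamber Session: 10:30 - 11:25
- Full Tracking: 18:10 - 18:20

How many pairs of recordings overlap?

Two intervals overlap when each starts before the other ends.
Sorted by start: Full Soundcheck, Woodwind Rehearsal, Chamber Session, Dress Soundcheck, Woodwind Block, Vocals Soundcheck, Full Tracking, Percussion Take.
Woodwind Rehearsal starts before Full Soundcheck ends → Full Soundcheck and Woodwind Rehearsal overlap.
Chamber Session starts after Full Soundcheck ends; Full Soundcheck is clear from here.
Chamber Session starts before Woodwind Rehearsal ends → Woodwind Rehearsal and Chamber Session overlap.
Dress Soundcheck starts after Woodwind Rehearsal ends; Woodwind Rehearsal is clear from here.
Dress Soundcheck starts after Chamber Session ends; Chamber Session is clear from here.
Woodwind Block starts before Dress Soundcheck ends → Dress Soundcheck and Woodwind Block overlap.
Vocals Soundcheck starts after Dress Soundcheck ends; Dress Soundcheck is clear from here.
Vocals Soundcheck starts after Woodwind Block ends; Woodwind Block is clear from here.
Full Tracking starts after Vocals Soundcheck ends; Vocals Soundcheck is clear from here.
Percussion Take starts after Full Tracking ends.
Overlapping pairs: Chamber Session & Woodwind Rehearsal, Dress Soundcheck & Woodwind Block, Full Soundcheck & Woodwind Rehearsal — 3 in total.

3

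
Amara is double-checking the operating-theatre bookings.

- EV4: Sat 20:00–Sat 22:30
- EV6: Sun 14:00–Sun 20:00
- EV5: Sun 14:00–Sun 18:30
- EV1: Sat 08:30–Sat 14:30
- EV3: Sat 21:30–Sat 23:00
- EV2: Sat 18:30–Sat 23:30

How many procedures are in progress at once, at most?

3

Walk through starts and ends in time order (an end at T is processed before a start at T):
Sat 08:30 start EV1 → 1
Sat 14:30 end EV1 → 0
Sat 18:30 start EV2 → 1
Sat 20:00 start EV4 → 2
Sat 21:30 start EV3 → 3
Sat 22:30 end EV4 → 2
Sat 23:00 end EV3 → 1
Sat 23:30 end EV2 → 0
Sun 14:00 start EV5 → 1
Sun 14:00 start EV6 → 2
Sun 18:30 end EV5 → 1
Sun 20:00 end EV6 → 0
Peak is 3, at Sat 21:30 (EV2, EV3, EV4).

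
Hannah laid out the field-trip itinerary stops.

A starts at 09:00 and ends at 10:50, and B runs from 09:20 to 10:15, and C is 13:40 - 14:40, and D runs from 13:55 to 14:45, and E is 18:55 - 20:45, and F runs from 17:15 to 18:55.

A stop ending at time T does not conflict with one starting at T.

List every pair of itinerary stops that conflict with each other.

A & B, C & D

Sorted by start: A, B, C, D, F, E.
B starts before A ends → A and B overlap.
C starts after A ends, so A has no further overlaps.
C starts after B ends, so B has no further overlaps.
D starts before C ends → C and D overlap.
F starts after C ends, so C has no further overlaps.
F starts after D ends, so D has no further overlaps.
E starts exactly when F ends (back-to-back, no overlap).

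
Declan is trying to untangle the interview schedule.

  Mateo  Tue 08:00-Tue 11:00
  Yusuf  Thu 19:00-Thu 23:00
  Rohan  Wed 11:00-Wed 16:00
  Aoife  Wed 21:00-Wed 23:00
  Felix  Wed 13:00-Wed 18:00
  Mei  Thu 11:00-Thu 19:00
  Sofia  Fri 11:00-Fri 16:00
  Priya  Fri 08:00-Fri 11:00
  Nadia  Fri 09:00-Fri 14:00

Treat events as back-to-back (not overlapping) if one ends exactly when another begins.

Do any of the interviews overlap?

Two intervals overlap when each starts before the other ends.
Sorted by start: Mateo, Rohan, Felix, Aoife, Mei, Yusuf, Priya, Nadia, Sofia.
Rohan starts after Mateo ends — done with Mateo.
Felix starts before Rohan ends → Rohan and Felix overlap.
That's a conflict, so the schedule is not conflict-free.

Yes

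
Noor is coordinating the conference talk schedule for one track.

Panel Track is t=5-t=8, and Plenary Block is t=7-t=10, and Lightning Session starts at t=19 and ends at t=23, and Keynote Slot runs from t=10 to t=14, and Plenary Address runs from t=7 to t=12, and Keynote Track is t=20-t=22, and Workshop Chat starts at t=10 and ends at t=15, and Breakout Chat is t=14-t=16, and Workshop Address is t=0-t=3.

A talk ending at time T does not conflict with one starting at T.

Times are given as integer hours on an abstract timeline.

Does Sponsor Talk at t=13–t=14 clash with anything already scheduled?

Workshop Address: ends t=3 at or before Sponsor Talk starts t=13 → clear.
Panel Track: ends t=8 at or before Sponsor Talk starts t=13 → clear.
Plenary Block: ends t=10 at or before Sponsor Talk starts t=13 → clear.
Plenary Address: ends t=12 at or before Sponsor Talk starts t=13 → clear.
Workshop Chat: starts t=10 before Sponsor Talk ends t=14, and ends t=15 after Sponsor Talk starts t=13 → overlap.
Keynote Slot: starts t=10 before Sponsor Talk ends t=14, and ends t=14 after Sponsor Talk starts t=13 → overlap.
Breakout Chat: starts t=14 at or after Sponsor Talk ends t=14 → clear.
Lightning Session: starts t=19 at or after Sponsor Talk ends t=14 → clear.
Keynote Track: starts t=20 at or after Sponsor Talk ends t=14 → clear.
Sponsor Talk overlaps Workshop Chat, Keynote Slot.

Yes — it overlaps Keynote Slot, Workshop Chat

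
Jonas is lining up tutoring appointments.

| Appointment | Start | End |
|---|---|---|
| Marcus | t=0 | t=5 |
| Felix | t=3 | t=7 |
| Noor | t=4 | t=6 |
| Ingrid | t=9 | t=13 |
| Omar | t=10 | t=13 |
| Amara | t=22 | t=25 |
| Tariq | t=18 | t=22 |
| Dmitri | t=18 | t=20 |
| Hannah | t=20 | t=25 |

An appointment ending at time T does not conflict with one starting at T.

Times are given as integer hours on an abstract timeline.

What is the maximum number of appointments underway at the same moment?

Sweep the timeline, counting +1 at each start and −1 at each end (ends before starts at a tie):
t=0 start Marcus → 1
t=3 start Felix → 2
t=4 start Noor → 3
t=5 end Marcus → 2
t=6 end Noor → 1
t=7 end Felix → 0
t=9 start Ingrid → 1
t=10 start Omar → 2
t=13 end Ingrid → 1
t=13 end Omar → 0
t=18 start Dmitri → 1
t=18 start Tariq → 2
t=20 end Dmitri → 1
t=20 start Hannah → 2
t=22 end Tariq → 1
t=22 start Amara → 2
t=25 end Amara → 1
t=25 end Hannah → 0
Peak is 3, at t=4 (Felix, Marcus, Noor).

3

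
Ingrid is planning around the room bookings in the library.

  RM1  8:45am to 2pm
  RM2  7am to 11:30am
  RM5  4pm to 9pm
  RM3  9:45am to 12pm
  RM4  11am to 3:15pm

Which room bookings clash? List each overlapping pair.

Two intervals overlap when each starts before the other ends.
Sorted by start: RM2, RM1, RM3, RM4, RM5.
RM1 starts before RM2 ends → RM2 and RM1 overlap.
RM3 starts before RM2 ends → RM2 and RM3 overlap.
RM4 starts before RM2 ends → RM2 and RM4 overlap.
RM5 starts after RM2 ends.
RM3 starts before RM1 ends → RM1 and RM3 overlap.
RM4 starts before RM1 ends → RM1 and RM4 overlap.
RM5 starts after RM1 ends.
RM4 starts before RM3 ends → RM3 and RM4 overlap.
RM5 starts after RM3 ends.
RM5 starts after RM4 ends.

RM1 & RM2, RM1 & RM3, RM1 & RM4, RM2 & RM3, RM2 & RM4, RM3 & RM4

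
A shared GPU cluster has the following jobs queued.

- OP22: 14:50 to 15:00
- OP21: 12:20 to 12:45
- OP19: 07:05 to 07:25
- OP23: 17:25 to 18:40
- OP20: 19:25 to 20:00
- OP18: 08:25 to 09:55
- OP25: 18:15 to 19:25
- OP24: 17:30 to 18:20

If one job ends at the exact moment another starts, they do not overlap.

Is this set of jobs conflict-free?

Sorted by start: OP19, OP18, OP21, OP22, OP23, OP24, OP25, OP20.
OP18 starts after OP19 ends, so nothing later overlaps OP19 either.
OP21 starts after OP18 ends, so nothing later overlaps OP18 either.
OP22 starts after OP21 ends, so nothing later overlaps OP21 either.
OP23 starts after OP22 ends, so nothing later overlaps OP22 either.
OP24 starts before OP23 ends → OP23 and OP24 overlap.
That's a conflict, so the schedule is not conflict-free.

No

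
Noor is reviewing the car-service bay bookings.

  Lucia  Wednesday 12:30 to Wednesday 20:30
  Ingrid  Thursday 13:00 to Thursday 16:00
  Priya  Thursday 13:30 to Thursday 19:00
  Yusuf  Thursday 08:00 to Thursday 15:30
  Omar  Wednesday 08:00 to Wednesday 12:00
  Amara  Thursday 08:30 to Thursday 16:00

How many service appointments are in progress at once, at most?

Sort all start/end points and keep a running count:
Wednesday 08:00 start Omar → 1
Wednesday 12:00 end Omar → 0
Wednesday 12:30 start Lucia → 1
Wednesday 20:30 end Lucia → 0
Thursday 08:00 start Yusuf → 1
Thursday 08:30 start Amara → 2
Thursday 13:00 start Ingrid → 3
Thursday 13:30 start Priya → 4
Thursday 15:30 end Yusuf → 3
Thursday 16:00 end Amara → 2
Thursday 16:00 end Ingrid → 1
Thursday 19:00 end Priya → 0
Peak is 4, at Thursday 13:30 (Amara, Ingrid, Priya, Yusuf).

4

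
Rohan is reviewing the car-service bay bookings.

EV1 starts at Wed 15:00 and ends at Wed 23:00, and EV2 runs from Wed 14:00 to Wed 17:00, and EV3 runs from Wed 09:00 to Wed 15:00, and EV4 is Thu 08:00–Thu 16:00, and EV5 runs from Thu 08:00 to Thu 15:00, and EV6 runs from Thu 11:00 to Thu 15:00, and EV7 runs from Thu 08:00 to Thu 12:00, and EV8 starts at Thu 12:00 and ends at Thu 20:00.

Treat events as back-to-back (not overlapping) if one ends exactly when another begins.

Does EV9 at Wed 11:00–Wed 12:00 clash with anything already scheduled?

EV3: starts Wed 09:00 before EV9 ends Wed 12:00, and ends Wed 15:00 after EV9 starts Wed 11:00 → overlap.
EV2: starts Wed 14:00 at or after EV9 ends Wed 12:00 → clear.
EV1: starts Wed 15:00 at or after EV9 ends Wed 12:00 → clear.
EV4: starts Thu 08:00 at or after EV9 ends Wed 12:00 → clear.
EV5: starts Thu 08:00 at or after EV9 ends Wed 12:00 → clear.
EV7: starts Thu 08:00 at or after EV9 ends Wed 12:00 → clear.
EV6: starts Thu 11:00 at or after EV9 ends Wed 12:00 → clear.
EV8: starts Thu 12:00 at or after EV9 ends Wed 12:00 → clear.
EV9 overlaps EV3.

Yes — it overlaps EV3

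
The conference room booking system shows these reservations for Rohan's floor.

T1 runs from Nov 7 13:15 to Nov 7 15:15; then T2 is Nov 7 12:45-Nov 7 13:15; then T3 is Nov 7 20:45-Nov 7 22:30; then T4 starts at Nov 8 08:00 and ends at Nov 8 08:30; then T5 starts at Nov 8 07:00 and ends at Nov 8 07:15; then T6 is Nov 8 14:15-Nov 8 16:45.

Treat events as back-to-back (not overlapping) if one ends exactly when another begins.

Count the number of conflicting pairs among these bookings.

0

Sorted by start: T2, T1, T3, T5, T4, T6.
T1 starts exactly when T2 ends (back-to-back, no overlap), so nothing later overlaps T2 either.
T3 starts after T1 ends, so nothing later overlaps T1 either.
T5 starts after T3 ends, so nothing later overlaps T3 either.
T4 starts after T5 ends, so nothing later overlaps T5 either.
T6 starts after T4 ends.
No pair overlaps.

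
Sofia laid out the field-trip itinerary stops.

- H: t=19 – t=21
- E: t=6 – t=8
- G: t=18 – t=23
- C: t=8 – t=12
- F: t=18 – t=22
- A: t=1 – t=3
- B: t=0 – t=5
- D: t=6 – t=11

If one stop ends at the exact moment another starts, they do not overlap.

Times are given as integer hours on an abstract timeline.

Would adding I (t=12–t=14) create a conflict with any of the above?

B: ends t=5 at or before I starts t=12 → clear.
A: ends t=3 at or before I starts t=12 → clear.
D: ends t=11 at or before I starts t=12 → clear.
E: ends t=8 at or before I starts t=12 → clear.
C: ends t=12 at or before I starts t=12 → clear.
F: starts t=18 at or after I ends t=14 → clear.
G: starts t=18 at or after I ends t=14 → clear.
H: starts t=19 at or after I ends t=14 → clear.

No — it doesn't clash with anything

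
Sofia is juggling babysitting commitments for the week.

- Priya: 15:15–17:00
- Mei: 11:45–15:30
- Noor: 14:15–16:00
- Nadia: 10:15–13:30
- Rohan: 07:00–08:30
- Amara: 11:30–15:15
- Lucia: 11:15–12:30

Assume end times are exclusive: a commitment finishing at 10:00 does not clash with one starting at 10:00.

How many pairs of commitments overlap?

10

Sorted by start: Rohan, Nadia, Lucia, Amara, Mei, Noor, Priya.
Nadia starts after Rohan ends — done with Rohan.
Lucia starts before Nadia ends → Nadia and Lucia overlap.
Amara starts before Nadia ends → Nadia and Amara overlap.
Mei starts before Nadia ends → Nadia and Mei overlap.
Noor starts after Nadia ends — done with Nadia.
Amara starts before Lucia ends → Lucia and Amara overlap.
Mei starts before Lucia ends → Lucia and Mei overlap.
Noor starts after Lucia ends — done with Lucia.
Mei starts before Amara ends → Amara and Mei overlap.
Noor starts before Amara ends → Amara and Noor overlap.
Priya starts exactly when Amara ends (back-to-back, no overlap).
Noor starts before Mei ends → Mei and Noor overlap.
Priya starts before Mei ends → Mei and Priya overlap.
Priya starts before Noor ends → Noor and Priya overlap.
Overlapping pairs: Amara & Lucia, Amara & Mei, Amara & Nadia, Amara & Noor, Lucia & Mei, Lucia & Nadia, Mei & Nadia, Mei & Noor, Mei & Priya, Noor & Priya — 10 in total.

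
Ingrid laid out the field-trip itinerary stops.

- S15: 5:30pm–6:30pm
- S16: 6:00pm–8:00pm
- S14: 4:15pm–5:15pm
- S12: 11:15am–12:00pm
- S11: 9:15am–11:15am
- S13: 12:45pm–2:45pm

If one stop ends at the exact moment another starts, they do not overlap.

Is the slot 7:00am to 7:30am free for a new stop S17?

S11: starts 9:15am at or after S17 ends 7:30am → clear.
S12: starts 11:15am at or after S17 ends 7:30am → clear.
S13: starts 12:45pm at or after S17 ends 7:30am → clear.
S14: starts 4:15pm at or after S17 ends 7:30am → clear.
S15: starts 5:30pm at or after S17 ends 7:30am → clear.
S16: starts 6:00pm at or after S17 ends 7:30am → clear.

Yes — the slot is free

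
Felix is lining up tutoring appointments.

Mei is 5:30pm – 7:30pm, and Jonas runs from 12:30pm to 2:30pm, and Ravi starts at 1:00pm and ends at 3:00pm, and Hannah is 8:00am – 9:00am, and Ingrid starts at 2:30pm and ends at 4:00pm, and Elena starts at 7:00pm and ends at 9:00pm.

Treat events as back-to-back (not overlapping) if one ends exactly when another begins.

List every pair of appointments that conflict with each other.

Sorted by start: Hannah, Jonas, Ravi, Ingrid, Mei, Elena.
Jonas starts after Hannah ends, so Hannah has no further overlaps.
Ravi starts before Jonas ends → Jonas and Ravi overlap.
Ingrid starts exactly when Jonas ends (back-to-back, no overlap), so Jonas has no further overlaps.
Ingrid starts before Ravi ends → Ravi and Ingrid overlap.
Mei starts after Ravi ends, so Ravi has no further overlaps.
Mei starts after Ingrid ends, so Ingrid has no further overlaps.
Elena starts before Mei ends → Mei and Elena overlap.

Elena & Mei, Ingrid & Ravi, Jonas & Ravi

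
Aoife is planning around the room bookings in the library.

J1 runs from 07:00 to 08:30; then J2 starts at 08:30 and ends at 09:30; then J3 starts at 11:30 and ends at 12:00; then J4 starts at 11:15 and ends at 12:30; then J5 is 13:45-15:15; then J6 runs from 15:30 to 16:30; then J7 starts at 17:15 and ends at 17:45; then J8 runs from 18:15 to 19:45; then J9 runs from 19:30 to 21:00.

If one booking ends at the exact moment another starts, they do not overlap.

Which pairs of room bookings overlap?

J3 & J4, J8 & J9

Sorted by start: J1, J2, J4, J3, J5, J6, J7, J8, J9.
J2 starts exactly when J1 ends (back-to-back, no overlap), so nothing later overlaps J1 either.
J4 starts after J2 ends, so nothing later overlaps J2 either.
J3 starts before J4 ends → J4 and J3 overlap.
J5 starts after J4 ends, so nothing later overlaps J4 either.
J5 starts after J3 ends, so nothing later overlaps J3 either.
J6 starts after J5 ends, so nothing later overlaps J5 either.
J7 starts after J6 ends, so nothing later overlaps J6 either.
J8 starts after J7 ends, so nothing later overlaps J7 either.
J9 starts before J8 ends → J8 and J9 overlap.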